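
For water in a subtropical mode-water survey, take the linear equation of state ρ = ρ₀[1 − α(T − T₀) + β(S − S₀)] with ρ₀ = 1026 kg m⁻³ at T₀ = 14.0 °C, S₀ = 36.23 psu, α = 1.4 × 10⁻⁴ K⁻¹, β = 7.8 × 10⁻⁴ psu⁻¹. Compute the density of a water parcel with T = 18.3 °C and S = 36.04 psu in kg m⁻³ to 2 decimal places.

T − T₀ = +4.3 K, S − S₀ = -0.19 psu.
Bracket = 1 − α·(+4.3) + β·(-0.19) = 1 + (-7.502 × 10⁻⁴) = 0.9992498.
ρ = 1026 × 0.9992498 = 1025.23 kg m⁻³.

1025.23 kg m⁻³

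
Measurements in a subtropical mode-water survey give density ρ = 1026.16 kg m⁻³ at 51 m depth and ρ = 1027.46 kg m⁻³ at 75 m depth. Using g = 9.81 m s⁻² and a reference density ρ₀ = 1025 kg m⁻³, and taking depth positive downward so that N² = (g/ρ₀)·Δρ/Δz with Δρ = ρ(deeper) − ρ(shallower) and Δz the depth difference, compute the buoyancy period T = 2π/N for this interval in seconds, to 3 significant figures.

276 s

Δρ = 1027.46 − 1026.16 = 1.30 kg m⁻³ over Δz = 75 − 51 = 24 m.
N² = (9.81/1025) × (1.30/24) = 5.1841 × 10⁻⁴ s⁻².
N = √(5.1841 × 10⁻⁴) = 0.022769 rad s⁻¹, so T = 2π/N = 275.95 s ≈ 276 s.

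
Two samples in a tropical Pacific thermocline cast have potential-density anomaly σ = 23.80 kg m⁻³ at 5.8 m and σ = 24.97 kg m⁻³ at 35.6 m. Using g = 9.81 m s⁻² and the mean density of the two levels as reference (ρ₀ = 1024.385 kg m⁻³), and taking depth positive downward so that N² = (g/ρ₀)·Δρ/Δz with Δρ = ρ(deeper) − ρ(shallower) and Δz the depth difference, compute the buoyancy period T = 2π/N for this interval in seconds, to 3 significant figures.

324 s

Δρ = 1024.97 − 1023.80 = 1.17 kg m⁻³ over Δz = 35.6 − 5.8 = 29.8 m.
N² = (9.81/1024.385) × (1.17/29.8) = 3.7599 × 10⁻⁴ s⁻².
N = √(3.7599 × 10⁻⁴) = 0.019390 rad s⁻¹, so T = 2π/N = 324.04 s ≈ 324 s.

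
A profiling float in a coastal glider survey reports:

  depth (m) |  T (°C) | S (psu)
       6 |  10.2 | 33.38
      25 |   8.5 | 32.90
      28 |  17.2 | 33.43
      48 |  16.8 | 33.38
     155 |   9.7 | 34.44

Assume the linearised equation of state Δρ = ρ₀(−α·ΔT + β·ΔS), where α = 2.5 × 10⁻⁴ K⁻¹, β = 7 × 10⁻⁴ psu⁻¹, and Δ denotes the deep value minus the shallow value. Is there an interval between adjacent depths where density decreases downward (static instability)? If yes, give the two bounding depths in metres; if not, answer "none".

Evaluate Δρ/ρ₀ = −αΔT + βΔS across each adjacent pair:
  6–25 m: −αΔT+βΔS = −(2.5 × 10⁻⁴)(-1.7)+(7 × 10⁻⁴)(-0.48) = 8.9 × 10⁻⁵ → stable
  25–28 m: −αΔT+βΔS = −(2.5 × 10⁻⁴)(+8.7)+(7 × 10⁻⁴)(+0.53) = -1.8 × 10⁻³ → UNSTABLE
  28–48 m: −αΔT+βΔS = −(2.5 × 10⁻⁴)(-0.4)+(7 × 10⁻⁴)(-0.05) = 6.5 × 10⁻⁵ → stable
  48–155 m: −αΔT+βΔS = −(2.5 × 10⁻⁴)(-7.1)+(7 × 10⁻⁴)(+1.06) = 2.5 × 10⁻³ → stable
The 25–28 m interval has Δρ < 0: lighter water underlies denser water.

25–28 m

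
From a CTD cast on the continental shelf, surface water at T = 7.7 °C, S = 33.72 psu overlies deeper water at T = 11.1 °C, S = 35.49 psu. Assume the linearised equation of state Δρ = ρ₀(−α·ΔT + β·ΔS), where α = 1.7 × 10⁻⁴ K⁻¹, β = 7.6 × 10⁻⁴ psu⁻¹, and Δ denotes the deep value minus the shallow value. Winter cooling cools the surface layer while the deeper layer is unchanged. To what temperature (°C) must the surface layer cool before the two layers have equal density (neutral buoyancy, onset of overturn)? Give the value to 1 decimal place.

3.2 °C

Neutral buoyancy requires Δρ = 0, i.e. −α(T_deep − T_surf′) + β(S_deep − S_surf) = 0.
T_surf′ = T_deep − (β/α)·ΔS = 11.1 − (7.6 × 10⁻⁴/1.7 × 10⁻⁴)·(+1.77) = 3.187 °C.
Cooling required: 7.7 − (3.187) = 4.513 °C.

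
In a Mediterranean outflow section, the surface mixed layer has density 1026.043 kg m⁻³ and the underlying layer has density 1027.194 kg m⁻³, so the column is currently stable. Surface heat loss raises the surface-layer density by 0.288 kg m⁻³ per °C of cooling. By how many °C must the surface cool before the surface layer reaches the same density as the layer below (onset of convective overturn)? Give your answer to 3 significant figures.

4.00 °C

Density deficit of the surface layer: 1027.194 − 1026.043 = 1.151 kg m⁻³.
Required change = 1.151 / 0.288 = 4.00 °C.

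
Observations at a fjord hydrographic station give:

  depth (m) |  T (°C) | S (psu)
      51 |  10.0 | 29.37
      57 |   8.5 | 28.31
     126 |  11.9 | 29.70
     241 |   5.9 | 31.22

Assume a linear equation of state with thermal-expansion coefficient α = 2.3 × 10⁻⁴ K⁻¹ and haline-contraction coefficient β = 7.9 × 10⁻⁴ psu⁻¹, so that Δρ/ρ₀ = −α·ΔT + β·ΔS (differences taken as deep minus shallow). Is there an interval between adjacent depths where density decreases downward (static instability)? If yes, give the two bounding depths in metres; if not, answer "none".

Evaluate Δρ/ρ₀ = −αΔT + βΔS across each adjacent pair:
  51–57 m: −αΔT+βΔS = −(2.3 × 10⁻⁴)(-1.5)+(7.9 × 10⁻⁴)(-1.06) = -4.9 × 10⁻⁴ → UNSTABLE
  57–126 m: −αΔT+βΔS = −(2.3 × 10⁻⁴)(+3.4)+(7.9 × 10⁻⁴)(+1.39) = 3.2 × 10⁻⁴ → stable
  126–241 m: −αΔT+βΔS = −(2.3 × 10⁻⁴)(-6.0)+(7.9 × 10⁻⁴)(+1.52) = 2.6 × 10⁻³ → stable
The 51–57 m interval has Δρ < 0: lighter water underlies denser water.

51–57 m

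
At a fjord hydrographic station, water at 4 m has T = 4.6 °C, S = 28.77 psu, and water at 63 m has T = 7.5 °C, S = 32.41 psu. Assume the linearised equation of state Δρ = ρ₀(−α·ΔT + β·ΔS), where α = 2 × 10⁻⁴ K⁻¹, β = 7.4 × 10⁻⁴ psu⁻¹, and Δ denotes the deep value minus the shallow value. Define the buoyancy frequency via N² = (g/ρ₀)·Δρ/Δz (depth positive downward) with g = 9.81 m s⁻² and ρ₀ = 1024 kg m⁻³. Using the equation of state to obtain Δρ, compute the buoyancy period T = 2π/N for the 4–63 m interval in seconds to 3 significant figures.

ΔT = +2.9 K, ΔS = +3.64 psu (deep − shallow).
Δρ/ρ₀ = −αΔT + βΔS = -5.80 × 10⁻⁴ + 2.6936 × 10⁻³ = 2.1136 × 10⁻³, so Δρ ≈ 2.164 kg m⁻³.
N² = (g/ρ₀)·Δρ/Δz = g·(Δρ/ρ₀)/Δz = 9.81 × 2.1136 × 10⁻³ / 59 = 3.5143 × 10⁻⁴ s⁻².
N = √(3.5143 × 10⁻⁴) = 0.018746 rad s⁻¹ → T = 2π/N = 335.17 s ≈ 335 s.

335 s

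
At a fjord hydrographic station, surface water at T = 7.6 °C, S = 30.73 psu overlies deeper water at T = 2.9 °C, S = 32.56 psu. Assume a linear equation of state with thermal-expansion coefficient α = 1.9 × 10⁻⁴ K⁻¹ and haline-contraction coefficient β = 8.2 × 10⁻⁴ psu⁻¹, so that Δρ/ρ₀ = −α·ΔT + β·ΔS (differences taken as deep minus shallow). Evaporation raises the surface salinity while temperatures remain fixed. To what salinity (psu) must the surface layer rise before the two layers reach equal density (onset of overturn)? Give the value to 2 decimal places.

Neutral buoyancy requires −α(T_deep − T_surf) + β(S_deep − S_surf′) = 0.
S_surf′ = S_deep − (α/β)·ΔT = 32.56 − (1.9 × 10⁻⁴/8.2 × 10⁻⁴)·(-4.7) = 33.6490 psu.
Increase required: 33.6490 − 30.73 = 2.9190 psu.

33.65 psu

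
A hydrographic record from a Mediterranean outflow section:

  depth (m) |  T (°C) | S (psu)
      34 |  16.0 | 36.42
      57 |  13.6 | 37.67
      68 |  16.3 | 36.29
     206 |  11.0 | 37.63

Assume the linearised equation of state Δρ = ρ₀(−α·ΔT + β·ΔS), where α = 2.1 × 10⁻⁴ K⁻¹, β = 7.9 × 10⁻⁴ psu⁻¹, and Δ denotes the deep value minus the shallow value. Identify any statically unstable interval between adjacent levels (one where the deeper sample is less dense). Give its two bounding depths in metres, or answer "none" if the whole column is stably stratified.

57–68 m

Evaluate Δρ/ρ₀ = −αΔT + βΔS across each adjacent pair:
  34–57 m: −αΔT+βΔS = −(2.1 × 10⁻⁴)(-2.4)+(7.9 × 10⁻⁴)(+1.25) = 1.5 × 10⁻³ → stable
  57–68 m: −αΔT+βΔS = −(2.1 × 10⁻⁴)(+2.7)+(7.9 × 10⁻⁴)(-1.38) = -1.7 × 10⁻³ → UNSTABLE
  68–206 m: −αΔT+βΔS = −(2.1 × 10⁻⁴)(-5.3)+(7.9 × 10⁻⁴)(+1.34) = 2.2 × 10⁻³ → stable
The 57–68 m interval has Δρ < 0: lighter water underlies denser water.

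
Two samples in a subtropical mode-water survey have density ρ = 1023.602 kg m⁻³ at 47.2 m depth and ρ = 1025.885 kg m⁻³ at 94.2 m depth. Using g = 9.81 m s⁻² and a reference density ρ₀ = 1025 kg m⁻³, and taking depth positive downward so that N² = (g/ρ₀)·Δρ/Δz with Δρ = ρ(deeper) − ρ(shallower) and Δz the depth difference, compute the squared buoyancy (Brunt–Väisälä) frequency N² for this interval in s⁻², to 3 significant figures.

Δρ = 1025.885 − 1023.602 = 2.283 kg m⁻³ over Δz = 94.2 − 47.2 = 47 m.
N² = (9.81/1025) × (2.283/47) = 4.6489 × 10⁻⁴ s⁻² ≈ 4.65 × 10⁻⁴ s⁻².

4.65 × 10⁻⁴ s⁻²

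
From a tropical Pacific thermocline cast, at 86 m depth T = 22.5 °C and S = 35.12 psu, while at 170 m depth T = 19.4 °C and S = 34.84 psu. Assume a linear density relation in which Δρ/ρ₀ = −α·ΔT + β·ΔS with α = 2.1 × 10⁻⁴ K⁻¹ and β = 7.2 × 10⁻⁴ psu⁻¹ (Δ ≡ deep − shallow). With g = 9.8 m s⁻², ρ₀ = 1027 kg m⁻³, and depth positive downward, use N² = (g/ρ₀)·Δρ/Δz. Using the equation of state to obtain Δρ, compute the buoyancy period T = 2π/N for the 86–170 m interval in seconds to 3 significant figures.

868 s

ΔT = -3.1 K, ΔS = -0.28 psu (deep − shallow).
Δρ/ρ₀ = −αΔT + βΔS = 6.51 × 10⁻⁴ − 2.016 × 10⁻⁴ = 4.494 × 10⁻⁴, so Δρ ≈ 0.4615 kg m⁻³.
N² = (g/ρ₀)·Δρ/Δz = g·(Δρ/ρ₀)/Δz = 9.8 × 4.494 × 10⁻⁴ / 84 = 5.2430 × 10⁻⁵ s⁻².
N = √(5.2430 × 10⁻⁵) = 7.2409 × 10⁻³ rad s⁻¹ → T = 2π/N = 867.74 s ≈ 868 s.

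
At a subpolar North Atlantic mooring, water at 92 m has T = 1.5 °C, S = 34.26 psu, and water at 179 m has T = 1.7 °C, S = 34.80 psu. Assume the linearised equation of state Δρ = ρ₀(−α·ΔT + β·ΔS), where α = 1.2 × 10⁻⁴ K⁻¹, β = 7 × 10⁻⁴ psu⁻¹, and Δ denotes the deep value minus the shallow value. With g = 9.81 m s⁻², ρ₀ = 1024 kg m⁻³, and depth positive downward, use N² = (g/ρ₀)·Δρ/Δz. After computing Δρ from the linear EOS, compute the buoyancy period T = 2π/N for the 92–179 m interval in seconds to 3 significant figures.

994 s

ΔT = +0.2 K, ΔS = +0.54 psu (deep − shallow).
Δρ/ρ₀ = −αΔT + βΔS = -2.40 × 10⁻⁵ + 3.78 × 10⁻⁴ = 3.54 × 10⁻⁴, so Δρ ≈ 0.3625 kg m⁻³.
N² = (g/ρ₀)·Δρ/Δz = g·(Δρ/ρ₀)/Δz = 9.81 × 3.54 × 10⁻⁴ / 87 = 3.9917 × 10⁻⁵ s⁻².
N = √(3.9917 × 10⁻⁵) = 6.3180 × 10⁻³ rad s⁻¹ → T = 2π/N = 994.49 s ≈ 994 s.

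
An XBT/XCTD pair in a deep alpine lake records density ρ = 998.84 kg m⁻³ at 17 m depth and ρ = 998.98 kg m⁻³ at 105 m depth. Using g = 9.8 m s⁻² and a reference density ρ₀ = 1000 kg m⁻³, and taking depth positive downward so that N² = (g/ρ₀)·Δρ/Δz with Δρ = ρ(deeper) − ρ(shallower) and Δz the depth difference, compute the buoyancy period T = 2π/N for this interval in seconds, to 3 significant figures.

Δρ = 998.98 − 998.84 = 0.14 kg m⁻³ over Δz = 105 − 17 = 88 m.
N² = (9.8/1000) × (0.14/88) = 1.5591 × 10⁻⁵ s⁻².
N = √(1.5591 × 10⁻⁵) = 3.9485 × 10⁻³ rad s⁻¹, so T = 2π/N = 1.5913 × 10³ s ≈ 1.59 × 10³ s.

1.59 × 10³ s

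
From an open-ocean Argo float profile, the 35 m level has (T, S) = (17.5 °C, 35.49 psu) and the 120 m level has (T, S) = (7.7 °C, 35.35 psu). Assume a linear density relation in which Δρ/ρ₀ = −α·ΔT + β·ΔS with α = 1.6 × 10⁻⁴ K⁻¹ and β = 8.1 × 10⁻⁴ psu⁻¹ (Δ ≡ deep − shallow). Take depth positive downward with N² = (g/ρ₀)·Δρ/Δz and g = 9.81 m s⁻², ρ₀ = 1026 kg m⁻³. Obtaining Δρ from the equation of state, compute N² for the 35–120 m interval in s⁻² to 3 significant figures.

ΔT = -9.8 K, ΔS = -0.14 psu (deep − shallow).
Δρ/ρ₀ = −αΔT + βΔS = 1.568 × 10⁻³ − 1.134 × 10⁻⁴ = 1.4546 × 10⁻³, so Δρ ≈ 1.492 kg m⁻³.
N² = (g/ρ₀)·Δρ/Δz = g·(Δρ/ρ₀)/Δz = 9.81 × 1.4546 × 10⁻³ / 85 = 1.6788 × 10⁻⁴ s⁻² ≈ 1.68 × 10⁻⁴ s⁻².

1.68 × 10⁻⁴ s⁻²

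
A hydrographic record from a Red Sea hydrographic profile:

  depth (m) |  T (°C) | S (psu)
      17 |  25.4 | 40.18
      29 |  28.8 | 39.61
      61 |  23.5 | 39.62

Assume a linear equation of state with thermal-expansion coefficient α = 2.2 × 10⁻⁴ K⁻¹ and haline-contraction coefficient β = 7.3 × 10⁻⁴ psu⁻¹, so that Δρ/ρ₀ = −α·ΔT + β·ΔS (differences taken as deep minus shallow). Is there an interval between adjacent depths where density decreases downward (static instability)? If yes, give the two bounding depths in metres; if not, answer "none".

Evaluate Δρ/ρ₀ = −αΔT + βΔS across each adjacent pair:
  17–29 m: −αΔT+βΔS = −(2.2 × 10⁻⁴)(+3.4)+(7.3 × 10⁻⁴)(-0.57) = -1.2 × 10⁻³ → UNSTABLE
  29–61 m: −αΔT+βΔS = −(2.2 × 10⁻⁴)(-5.3)+(7.3 × 10⁻⁴)(+0.01) = 1.2 × 10⁻³ → stable
The 17–29 m interval has Δρ < 0: lighter water underlies denser water.

17–29 m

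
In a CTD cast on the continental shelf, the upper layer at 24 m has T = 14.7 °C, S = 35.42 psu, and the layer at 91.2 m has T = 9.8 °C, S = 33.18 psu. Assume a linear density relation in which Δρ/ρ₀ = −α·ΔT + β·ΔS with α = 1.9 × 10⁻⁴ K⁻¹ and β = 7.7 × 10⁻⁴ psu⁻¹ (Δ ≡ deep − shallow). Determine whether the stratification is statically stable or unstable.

unstable

ΔT = 9.8 − 14.7 = -4.9 K and ΔS = 33.18 − 35.42 = -2.24 psu (deep − shallow).
−αΔT = 9.31 × 10⁻⁴; βΔS = -1.7248 × 10⁻³; sum Δρ/ρ₀ = -7.938 × 10⁻⁴.
Δρ/ρ₀ < 0, so Δρ < 0: deeper water is lighter → statically unstable; the column would overturn.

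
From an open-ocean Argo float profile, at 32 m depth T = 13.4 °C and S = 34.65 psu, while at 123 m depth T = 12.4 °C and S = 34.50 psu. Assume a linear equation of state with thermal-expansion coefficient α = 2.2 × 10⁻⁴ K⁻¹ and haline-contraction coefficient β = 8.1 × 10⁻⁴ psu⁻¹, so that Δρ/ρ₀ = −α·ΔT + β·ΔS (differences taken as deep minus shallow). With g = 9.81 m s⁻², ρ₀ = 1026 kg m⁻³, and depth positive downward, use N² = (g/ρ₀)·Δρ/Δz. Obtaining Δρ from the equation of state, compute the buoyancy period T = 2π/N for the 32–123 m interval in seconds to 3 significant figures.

1.93 × 10³ s

ΔT = -1.0 K, ΔS = -0.15 psu (deep − shallow).
Δρ/ρ₀ = −αΔT + βΔS = 2.20 × 10⁻⁴ − 1.215 × 10⁻⁴ = 9.85 × 10⁻⁵, so Δρ ≈ 0.1011 kg m⁻³.
N² = (g/ρ₀)·Δρ/Δz = g·(Δρ/ρ₀)/Δz = 9.81 × 9.85 × 10⁻⁵ / 91 = 1.0619 × 10⁻⁵ s⁻².
N = √(1.0619 × 10⁻⁵) = 3.2587 × 10⁻³ rad s⁻¹ → T = 2π/N = 1.9281 × 10³ s ≈ 1.93 × 10³ s.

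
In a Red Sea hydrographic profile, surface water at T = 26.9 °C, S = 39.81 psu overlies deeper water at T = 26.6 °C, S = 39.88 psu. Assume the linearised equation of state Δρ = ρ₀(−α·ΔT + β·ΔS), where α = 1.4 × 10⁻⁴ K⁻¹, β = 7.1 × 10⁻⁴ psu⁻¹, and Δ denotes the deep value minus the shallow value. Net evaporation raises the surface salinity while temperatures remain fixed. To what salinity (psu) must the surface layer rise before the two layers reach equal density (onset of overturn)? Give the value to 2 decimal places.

39.94 psu

Neutral buoyancy requires −α(T_deep − T_surf) + β(S_deep − S_surf′) = 0.
S_surf′ = S_deep − (α/β)·ΔT = 39.88 − (1.4 × 10⁻⁴/7.1 × 10⁻⁴)·(-0.3) = 39.9392 psu.
Increase required: 39.9392 − 39.81 = 0.1292 psu.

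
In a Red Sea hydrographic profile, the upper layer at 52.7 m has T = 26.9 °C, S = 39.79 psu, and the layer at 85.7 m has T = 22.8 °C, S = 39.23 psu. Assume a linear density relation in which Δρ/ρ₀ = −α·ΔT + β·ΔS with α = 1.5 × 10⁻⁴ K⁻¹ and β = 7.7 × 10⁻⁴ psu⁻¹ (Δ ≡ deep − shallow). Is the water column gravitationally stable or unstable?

stable

ΔT = 22.8 − 26.9 = -4.1 K and ΔS = 39.23 − 39.79 = -0.56 psu (deep − shallow).
−αΔT = 6.15 × 10⁻⁴; βΔS = -4.312 × 10⁻⁴; sum Δρ/ρ₀ = 1.838 × 10⁻⁴.
Δρ/ρ₀ > 0, so Δρ > 0: deeper water is denser → statically stable.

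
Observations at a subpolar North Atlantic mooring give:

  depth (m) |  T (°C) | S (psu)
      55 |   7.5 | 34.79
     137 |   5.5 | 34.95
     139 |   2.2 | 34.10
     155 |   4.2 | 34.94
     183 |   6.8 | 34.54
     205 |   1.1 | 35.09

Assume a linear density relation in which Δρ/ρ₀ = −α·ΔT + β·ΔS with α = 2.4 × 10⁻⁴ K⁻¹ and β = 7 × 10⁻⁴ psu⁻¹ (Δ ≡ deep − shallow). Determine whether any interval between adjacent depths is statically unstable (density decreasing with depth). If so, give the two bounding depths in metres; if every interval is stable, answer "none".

155–183 m

Evaluate Δρ/ρ₀ = −αΔT + βΔS across each adjacent pair:
  55–137 m: −αΔT+βΔS = −(2.4 × 10⁻⁴)(-2.0)+(7 × 10⁻⁴)(+0.16) = 5.9 × 10⁻⁴ → stable
  137–139 m: −αΔT+βΔS = −(2.4 × 10⁻⁴)(-3.3)+(7 × 10⁻⁴)(-0.85) = 2.0 × 10⁻⁴ → stable
  139–155 m: −αΔT+βΔS = −(2.4 × 10⁻⁴)(+2.0)+(7 × 10⁻⁴)(+0.84) = 1.1 × 10⁻⁴ → stable
  155–183 m: −αΔT+βΔS = −(2.4 × 10⁻⁴)(+2.6)+(7 × 10⁻⁴)(-0.40) = -9.0 × 10⁻⁴ → UNSTABLE
  183–205 m: −αΔT+βΔS = −(2.4 × 10⁻⁴)(-5.7)+(7 × 10⁻⁴)(+0.55) = 1.8 × 10⁻³ → stable
The 155–183 m interval has Δρ < 0: lighter water underlies denser water.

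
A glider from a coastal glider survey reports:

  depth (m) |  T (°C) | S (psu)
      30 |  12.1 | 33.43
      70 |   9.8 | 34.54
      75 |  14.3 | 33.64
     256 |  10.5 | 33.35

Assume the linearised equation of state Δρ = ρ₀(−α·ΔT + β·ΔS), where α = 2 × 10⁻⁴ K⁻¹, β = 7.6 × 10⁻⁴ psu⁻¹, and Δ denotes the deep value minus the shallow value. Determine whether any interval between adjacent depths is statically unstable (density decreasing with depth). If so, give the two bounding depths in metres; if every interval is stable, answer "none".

Evaluate Δρ/ρ₀ = −αΔT + βΔS across each adjacent pair:
  30–70 m: −αΔT+βΔS = −(2 × 10⁻⁴)(-2.3)+(7.6 × 10⁻⁴)(+1.11) = 1.3 × 10⁻³ → stable
  70–75 m: −αΔT+βΔS = −(2 × 10⁻⁴)(+4.5)+(7.6 × 10⁻⁴)(-0.90) = -1.6 × 10⁻³ → UNSTABLE
  75–256 m: −αΔT+βΔS = −(2 × 10⁻⁴)(-3.8)+(7.6 × 10⁻⁴)(-0.29) = 5.4 × 10⁻⁴ → stable
The 70–75 m interval has Δρ < 0: lighter water underlies denser water.

70–75 m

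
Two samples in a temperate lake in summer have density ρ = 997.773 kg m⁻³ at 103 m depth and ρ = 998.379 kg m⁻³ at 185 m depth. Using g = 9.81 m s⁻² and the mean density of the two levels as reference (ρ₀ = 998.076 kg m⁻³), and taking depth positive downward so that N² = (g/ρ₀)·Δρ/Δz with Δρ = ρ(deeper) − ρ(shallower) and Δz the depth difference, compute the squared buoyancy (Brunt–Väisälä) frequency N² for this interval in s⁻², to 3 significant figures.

7.26 × 10⁻⁵ s⁻²

Δρ = 998.379 − 997.773 = 0.606 kg m⁻³ over Δz = 185 − 103 = 82 m.
N² = (9.81/998.076) × (0.606/82) = 7.2638 × 10⁻⁵ s⁻² ≈ 7.26 × 10⁻⁵ s⁻².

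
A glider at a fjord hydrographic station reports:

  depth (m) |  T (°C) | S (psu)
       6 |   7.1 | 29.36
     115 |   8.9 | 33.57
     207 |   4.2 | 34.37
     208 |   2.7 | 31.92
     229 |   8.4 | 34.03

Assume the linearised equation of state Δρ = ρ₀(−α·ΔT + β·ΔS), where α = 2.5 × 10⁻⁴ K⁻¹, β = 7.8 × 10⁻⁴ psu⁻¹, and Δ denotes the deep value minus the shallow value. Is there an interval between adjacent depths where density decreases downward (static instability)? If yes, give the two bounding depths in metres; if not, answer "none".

Evaluate Δρ/ρ₀ = −αΔT + βΔS across each adjacent pair:
  6–115 m: −αΔT+βΔS = −(2.5 × 10⁻⁴)(+1.8)+(7.8 × 10⁻⁴)(+4.21) = 2.8 × 10⁻³ → stable
  115–207 m: −αΔT+βΔS = −(2.5 × 10⁻⁴)(-4.7)+(7.8 × 10⁻⁴)(+0.80) = 1.8 × 10⁻³ → stable
  207–208 m: −αΔT+βΔS = −(2.5 × 10⁻⁴)(-1.5)+(7.8 × 10⁻⁴)(-2.45) = -1.5 × 10⁻³ → UNSTABLE
  208–229 m: −αΔT+βΔS = −(2.5 × 10⁻⁴)(+5.7)+(7.8 × 10⁻⁴)(+2.11) = 2.2 × 10⁻⁴ → stable
The 207–208 m interval has Δρ < 0: lighter water underlies denser water.

207–208 m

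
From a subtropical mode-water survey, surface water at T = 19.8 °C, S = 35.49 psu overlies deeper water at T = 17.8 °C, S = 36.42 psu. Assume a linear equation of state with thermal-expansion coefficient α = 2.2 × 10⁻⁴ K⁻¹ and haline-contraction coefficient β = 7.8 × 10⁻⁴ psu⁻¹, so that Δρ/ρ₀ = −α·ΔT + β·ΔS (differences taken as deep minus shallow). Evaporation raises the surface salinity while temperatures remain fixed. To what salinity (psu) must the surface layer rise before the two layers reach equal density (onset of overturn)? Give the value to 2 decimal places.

Neutral buoyancy requires −α(T_deep − T_surf) + β(S_deep − S_surf′) = 0.
S_surf′ = S_deep − (α/β)·ΔT = 36.42 − (2.2 × 10⁻⁴/7.8 × 10⁻⁴)·(-2.0) = 36.9841 psu.
Increase required: 36.9841 − 35.49 = 1.4941 psu.

36.98 psu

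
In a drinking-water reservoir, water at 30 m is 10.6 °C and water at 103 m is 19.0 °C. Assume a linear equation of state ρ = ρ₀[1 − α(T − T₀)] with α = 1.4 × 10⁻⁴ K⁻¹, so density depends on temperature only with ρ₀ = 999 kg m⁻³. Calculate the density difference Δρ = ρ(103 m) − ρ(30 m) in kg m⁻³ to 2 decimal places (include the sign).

ΔT = +8.4 K, Δρ/ρ₀ = −αΔT = -1.176 × 10⁻³.
Δρ = 999 × (-1.176 × 10⁻³) = -1.17 kg m⁻³.
Negative Δρ: lighter below, statically unstable.

-1.17 kg m⁻³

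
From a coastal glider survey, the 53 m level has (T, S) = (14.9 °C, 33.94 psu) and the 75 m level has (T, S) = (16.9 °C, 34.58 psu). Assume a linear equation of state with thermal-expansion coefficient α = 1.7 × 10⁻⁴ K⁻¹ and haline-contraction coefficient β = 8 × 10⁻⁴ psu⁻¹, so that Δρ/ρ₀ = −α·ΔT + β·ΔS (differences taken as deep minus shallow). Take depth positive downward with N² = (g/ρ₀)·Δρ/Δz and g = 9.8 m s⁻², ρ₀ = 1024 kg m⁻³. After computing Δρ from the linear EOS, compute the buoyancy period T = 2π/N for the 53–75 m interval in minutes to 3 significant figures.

12.0 min

ΔT = +2.0 K, ΔS = +0.64 psu (deep − shallow).
Δρ/ρ₀ = −αΔT + βΔS = -3.40 × 10⁻⁴ + 5.12 × 10⁻⁴ = 1.72 × 10⁻⁴, so Δρ ≈ 0.1761 kg m⁻³.
N² = (g/ρ₀)·Δρ/Δz = g·(Δρ/ρ₀)/Δz = 9.8 × 1.72 × 10⁻⁴ / 22 = 7.6618 × 10⁻⁵ s⁻².
N = √(7.6618 × 10⁻⁵) = 8.7532 × 10⁻³ rad s⁻¹ → T = 2π/N = 717.82 s = 11.964 min ≈ 12.0 min.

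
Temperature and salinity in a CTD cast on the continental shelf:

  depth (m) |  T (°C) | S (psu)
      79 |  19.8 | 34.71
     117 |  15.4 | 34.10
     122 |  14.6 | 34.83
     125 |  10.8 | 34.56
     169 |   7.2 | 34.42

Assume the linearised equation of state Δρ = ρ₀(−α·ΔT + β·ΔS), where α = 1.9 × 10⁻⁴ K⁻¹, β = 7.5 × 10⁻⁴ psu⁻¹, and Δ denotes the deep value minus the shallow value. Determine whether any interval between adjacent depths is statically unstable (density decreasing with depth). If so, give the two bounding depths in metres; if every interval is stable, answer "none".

Evaluate Δρ/ρ₀ = −αΔT + βΔS across each adjacent pair:
  79–117 m: −αΔT+βΔS = −(1.9 × 10⁻⁴)(-4.4)+(7.5 × 10⁻⁴)(-0.61) = 3.8 × 10⁻⁴ → stable
  117–122 m: −αΔT+βΔS = −(1.9 × 10⁻⁴)(-0.8)+(7.5 × 10⁻⁴)(+0.73) = 7.0 × 10⁻⁴ → stable
  122–125 m: −αΔT+βΔS = −(1.9 × 10⁻⁴)(-3.8)+(7.5 × 10⁻⁴)(-0.27) = 5.2 × 10⁻⁴ → stable
  125–169 m: −αΔT+βΔS = −(1.9 × 10⁻⁴)(-3.6)+(7.5 × 10⁻⁴)(-0.14) = 5.8 × 10⁻⁴ → stable
Every interval has Δρ > 0: the column is stably stratified throughout.

none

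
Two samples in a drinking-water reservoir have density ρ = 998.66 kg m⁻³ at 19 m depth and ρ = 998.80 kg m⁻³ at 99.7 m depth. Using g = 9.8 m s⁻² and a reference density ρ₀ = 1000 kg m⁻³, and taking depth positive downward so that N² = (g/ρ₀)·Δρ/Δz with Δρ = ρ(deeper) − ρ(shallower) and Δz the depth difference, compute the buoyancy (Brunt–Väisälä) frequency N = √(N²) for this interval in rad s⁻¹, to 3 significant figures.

4.12 × 10⁻³ rad s⁻¹

Δρ = 998.80 − 998.66 = 0.14 kg m⁻³ over Δz = 99.7 − 19 = 80.7 m.
N² = (9.8/1000) × (0.14/80.7) = 1.7001 × 10⁻⁵ s⁻².
N = √(1.7001 × 10⁻⁵) = 4.1232 × 10⁻³ rad s⁻¹ ≈ 4.12 × 10⁻³ rad s⁻¹.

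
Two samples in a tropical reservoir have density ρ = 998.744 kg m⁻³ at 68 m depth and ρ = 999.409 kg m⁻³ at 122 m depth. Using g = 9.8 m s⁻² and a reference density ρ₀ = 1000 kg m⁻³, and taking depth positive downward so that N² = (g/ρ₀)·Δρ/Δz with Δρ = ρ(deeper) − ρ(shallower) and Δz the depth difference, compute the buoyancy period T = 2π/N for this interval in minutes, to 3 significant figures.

9.53 min

Δρ = 999.409 − 998.744 = 0.665 kg m⁻³ over Δz = 122 − 68 = 54 m.
N² = (9.8/1000) × (0.665/54) = 1.2069 × 10⁻⁴ s⁻².
N = √(1.2069 × 10⁻⁴) = 0.010986 rad s⁻¹, so T = 2π/N = 571.93 s = 9.5322 min ≈ 9.53 min.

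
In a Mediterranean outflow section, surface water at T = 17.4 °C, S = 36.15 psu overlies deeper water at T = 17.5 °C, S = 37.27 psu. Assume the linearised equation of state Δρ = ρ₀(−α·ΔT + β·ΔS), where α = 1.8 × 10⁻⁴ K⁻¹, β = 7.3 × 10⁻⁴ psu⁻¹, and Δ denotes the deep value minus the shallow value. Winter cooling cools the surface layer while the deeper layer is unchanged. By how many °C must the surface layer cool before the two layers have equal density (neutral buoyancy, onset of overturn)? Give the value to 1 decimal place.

Neutral buoyancy requires Δρ = 0, i.e. −α(T_deep − T_surf′) + β(S_deep − S_surf) = 0.
T_surf′ = T_deep − (β/α)·ΔS = 17.5 − (7.3 × 10⁻⁴/1.8 × 10⁻⁴)·(+1.12) = 12.958 °C.
Cooling required: 17.4 − (12.958) = 4.442 °C.

4.4 °C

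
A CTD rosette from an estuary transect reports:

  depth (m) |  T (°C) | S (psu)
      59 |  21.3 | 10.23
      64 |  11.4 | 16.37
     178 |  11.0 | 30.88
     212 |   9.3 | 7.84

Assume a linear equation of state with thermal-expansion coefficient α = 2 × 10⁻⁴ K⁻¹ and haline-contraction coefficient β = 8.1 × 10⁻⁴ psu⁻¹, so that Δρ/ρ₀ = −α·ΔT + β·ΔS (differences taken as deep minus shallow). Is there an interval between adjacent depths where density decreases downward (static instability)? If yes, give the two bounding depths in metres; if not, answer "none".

178–212 m

Evaluate Δρ/ρ₀ = −αΔT + βΔS across each adjacent pair:
  59–64 m: −αΔT+βΔS = −(2 × 10⁻⁴)(-9.9)+(8.1 × 10⁻⁴)(+6.14) = 7.0 × 10⁻³ → stable
  64–178 m: −αΔT+βΔS = −(2 × 10⁻⁴)(-0.4)+(8.1 × 10⁻⁴)(+14.51) = 0.012 → stable
  178–212 m: −αΔT+βΔS = −(2 × 10⁻⁴)(-1.7)+(8.1 × 10⁻⁴)(-23.04) = -0.018 → UNSTABLE
The 178–212 m interval has Δρ < 0: lighter water underlies denser water.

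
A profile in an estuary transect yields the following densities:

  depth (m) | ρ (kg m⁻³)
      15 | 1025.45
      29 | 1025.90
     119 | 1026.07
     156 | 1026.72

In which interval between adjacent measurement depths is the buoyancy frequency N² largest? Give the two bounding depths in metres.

Compute the density gradient over each adjacent pair:
  15–29 m: Δρ/Δz = 0.45/14 = 0.032 kg m⁻⁴
  29–119 m: Δρ/Δz = 0.17/90 = 1.9 × 10⁻³ kg m⁻⁴
  119–156 m: Δρ/Δz = 0.65/37 = 0.018 kg m⁻⁴
The largest gradient is in the 15–29 m interval — the pycnocline.

15–29 m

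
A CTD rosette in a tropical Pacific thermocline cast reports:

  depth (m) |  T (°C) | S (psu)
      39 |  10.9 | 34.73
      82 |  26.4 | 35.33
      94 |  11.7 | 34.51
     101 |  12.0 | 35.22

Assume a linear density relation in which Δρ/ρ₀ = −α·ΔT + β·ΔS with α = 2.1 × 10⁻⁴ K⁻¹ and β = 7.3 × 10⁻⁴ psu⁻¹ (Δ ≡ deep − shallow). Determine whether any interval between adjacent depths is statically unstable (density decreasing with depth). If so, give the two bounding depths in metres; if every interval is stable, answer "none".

39–82 m

Evaluate Δρ/ρ₀ = −αΔT + βΔS across each adjacent pair:
  39–82 m: −αΔT+βΔS = −(2.1 × 10⁻⁴)(+15.5)+(7.3 × 10⁻⁴)(+0.60) = -2.8 × 10⁻³ → UNSTABLE
  82–94 m: −αΔT+βΔS = −(2.1 × 10⁻⁴)(-14.7)+(7.3 × 10⁻⁴)(-0.82) = 2.5 × 10⁻³ → stable
  94–101 m: −αΔT+βΔS = −(2.1 × 10⁻⁴)(+0.3)+(7.3 × 10⁻⁴)(+0.71) = 4.6 × 10⁻⁴ → stable
The 39–82 m interval has Δρ < 0: lighter water underlies denser water.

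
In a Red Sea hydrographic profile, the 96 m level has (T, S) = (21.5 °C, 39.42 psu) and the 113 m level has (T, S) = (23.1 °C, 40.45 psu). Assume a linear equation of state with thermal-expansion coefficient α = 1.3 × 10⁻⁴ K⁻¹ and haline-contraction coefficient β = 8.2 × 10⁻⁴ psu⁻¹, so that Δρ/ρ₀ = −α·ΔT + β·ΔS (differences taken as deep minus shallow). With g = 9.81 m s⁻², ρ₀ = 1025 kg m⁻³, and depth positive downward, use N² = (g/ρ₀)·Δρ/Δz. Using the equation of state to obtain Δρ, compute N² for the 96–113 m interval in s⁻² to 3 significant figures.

ΔT = +1.6 K, ΔS = +1.03 psu (deep − shallow).
Δρ/ρ₀ = −αΔT + βΔS = -2.08 × 10⁻⁴ + 8.446 × 10⁻⁴ = 6.366 × 10⁻⁴, so Δρ ≈ 0.6525 kg m⁻³.
N² = (g/ρ₀)·Δρ/Δz = g·(Δρ/ρ₀)/Δz = 9.81 × 6.366 × 10⁻⁴ / 17 = 3.6736 × 10⁻⁴ s⁻² ≈ 3.67 × 10⁻⁴ s⁻².

3.67 × 10⁻⁴ s⁻²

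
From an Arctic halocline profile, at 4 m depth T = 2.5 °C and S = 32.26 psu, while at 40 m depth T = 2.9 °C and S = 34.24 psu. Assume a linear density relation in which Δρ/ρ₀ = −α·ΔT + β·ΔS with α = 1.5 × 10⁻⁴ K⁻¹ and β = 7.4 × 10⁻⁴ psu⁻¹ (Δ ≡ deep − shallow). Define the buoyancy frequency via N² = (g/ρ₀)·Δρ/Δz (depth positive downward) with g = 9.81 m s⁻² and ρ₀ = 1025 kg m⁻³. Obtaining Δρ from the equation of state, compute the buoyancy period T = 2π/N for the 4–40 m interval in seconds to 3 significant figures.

321 s

ΔT = +0.4 K, ΔS = +1.98 psu (deep − shallow).
Δρ/ρ₀ = −αΔT + βΔS = -6.00 × 10⁻⁵ + 1.4652 × 10⁻³ = 1.4052 × 10⁻³, so Δρ ≈ 1.440 kg m⁻³.
N² = (g/ρ₀)·Δρ/Δz = g·(Δρ/ρ₀)/Δz = 9.81 × 1.4052 × 10⁻³ / 36 = 3.8292 × 10⁻⁴ s⁻².
N = √(3.8292 × 10⁻⁴) = 0.019568 rad s⁻¹ → T = 2π/N = 321.09 s ≈ 321 s.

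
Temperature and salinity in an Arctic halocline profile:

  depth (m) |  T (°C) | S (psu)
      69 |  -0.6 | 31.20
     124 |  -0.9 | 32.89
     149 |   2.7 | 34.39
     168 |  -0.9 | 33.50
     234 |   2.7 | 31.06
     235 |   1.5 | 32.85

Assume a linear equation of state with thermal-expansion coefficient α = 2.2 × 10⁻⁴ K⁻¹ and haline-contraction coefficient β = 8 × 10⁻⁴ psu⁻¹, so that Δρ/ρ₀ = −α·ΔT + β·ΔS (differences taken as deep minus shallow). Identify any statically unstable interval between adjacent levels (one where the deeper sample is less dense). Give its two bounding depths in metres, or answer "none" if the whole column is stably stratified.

Evaluate Δρ/ρ₀ = −αΔT + βΔS across each adjacent pair:
  69–124 m: −αΔT+βΔS = −(2.2 × 10⁻⁴)(-0.3)+(8 × 10⁻⁴)(+1.69) = 1.4 × 10⁻³ → stable
  124–149 m: −αΔT+βΔS = −(2.2 × 10⁻⁴)(+3.6)+(8 × 10⁻⁴)(+1.50) = 4.1 × 10⁻⁴ → stable
  149–168 m: −αΔT+βΔS = −(2.2 × 10⁻⁴)(-3.6)+(8 × 10⁻⁴)(-0.89) = 8.0 × 10⁻⁵ → stable
  168–234 m: −αΔT+βΔS = −(2.2 × 10⁻⁴)(+3.6)+(8 × 10⁻⁴)(-2.44) = -2.7 × 10⁻³ → UNSTABLE
  234–235 m: −αΔT+βΔS = −(2.2 × 10⁻⁴)(-1.2)+(8 × 10⁻⁴)(+1.79) = 1.7 × 10⁻³ → stable
The 168–234 m interval has Δρ < 0: lighter water underlies denser water.

168–234 m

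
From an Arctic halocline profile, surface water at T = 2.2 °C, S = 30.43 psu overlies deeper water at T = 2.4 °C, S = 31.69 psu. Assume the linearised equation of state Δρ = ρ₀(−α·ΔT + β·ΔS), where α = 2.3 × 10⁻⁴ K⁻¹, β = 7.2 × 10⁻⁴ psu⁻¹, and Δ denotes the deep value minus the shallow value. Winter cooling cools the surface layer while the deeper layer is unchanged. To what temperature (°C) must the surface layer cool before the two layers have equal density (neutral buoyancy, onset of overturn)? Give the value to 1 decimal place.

-1.5 °C

Neutral buoyancy requires Δρ = 0, i.e. −α(T_deep − T_surf′) + β(S_deep − S_surf) = 0.
T_surf′ = T_deep − (β/α)·ΔS = 2.4 − (7.2 × 10⁻⁴/2.3 × 10⁻⁴)·(+1.26) = -1.544 °C.
Cooling required: 2.2 − (-1.544) = 3.744 °C.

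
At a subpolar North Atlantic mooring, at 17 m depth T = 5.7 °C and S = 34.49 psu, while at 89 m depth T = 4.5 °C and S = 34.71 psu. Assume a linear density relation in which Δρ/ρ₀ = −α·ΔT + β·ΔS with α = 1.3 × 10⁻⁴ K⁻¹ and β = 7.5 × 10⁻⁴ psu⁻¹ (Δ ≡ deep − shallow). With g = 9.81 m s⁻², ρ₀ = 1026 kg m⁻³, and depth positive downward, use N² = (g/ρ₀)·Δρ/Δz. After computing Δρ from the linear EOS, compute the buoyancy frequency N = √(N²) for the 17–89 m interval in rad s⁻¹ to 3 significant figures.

ΔT = -1.2 K, ΔS = +0.22 psu (deep − shallow).
Δρ/ρ₀ = −αΔT + βΔS = 1.56 × 10⁻⁴ + 1.65 × 10⁻⁴ = 3.21 × 10⁻⁴, so Δρ ≈ 0.3293 kg m⁻³.
N² = (g/ρ₀)·Δρ/Δz = g·(Δρ/ρ₀)/Δz = 9.81 × 3.21 × 10⁻⁴ / 72 = 4.3736 × 10⁻⁵ s⁻².
N = √(4.3736 × 10⁻⁵) = 6.6133 × 10⁻³ rad s⁻¹ ≈ 6.61 × 10⁻³ rad s⁻¹.

6.61 × 10⁻³ rad s⁻¹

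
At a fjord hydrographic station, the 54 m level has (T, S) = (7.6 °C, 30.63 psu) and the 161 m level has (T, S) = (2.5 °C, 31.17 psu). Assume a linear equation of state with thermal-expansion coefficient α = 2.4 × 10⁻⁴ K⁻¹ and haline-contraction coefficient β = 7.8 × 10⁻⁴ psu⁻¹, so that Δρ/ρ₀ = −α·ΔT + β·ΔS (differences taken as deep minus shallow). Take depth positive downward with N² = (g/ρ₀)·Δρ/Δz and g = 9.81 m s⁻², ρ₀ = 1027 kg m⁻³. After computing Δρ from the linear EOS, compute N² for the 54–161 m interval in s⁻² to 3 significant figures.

ΔT = -5.1 K, ΔS = +0.54 psu (deep − shallow).
Δρ/ρ₀ = −αΔT + βΔS = 1.224 × 10⁻³ + 4.212 × 10⁻⁴ = 1.6452 × 10⁻³, so Δρ ≈ 1.690 kg m⁻³.
N² = (g/ρ₀)·Δρ/Δz = g·(Δρ/ρ₀)/Δz = 9.81 × 1.6452 × 10⁻³ / 107 = 1.5084 × 10⁻⁴ s⁻² ≈ 1.51 × 10⁻⁴ s⁻².

1.51 × 10⁻⁴ s⁻²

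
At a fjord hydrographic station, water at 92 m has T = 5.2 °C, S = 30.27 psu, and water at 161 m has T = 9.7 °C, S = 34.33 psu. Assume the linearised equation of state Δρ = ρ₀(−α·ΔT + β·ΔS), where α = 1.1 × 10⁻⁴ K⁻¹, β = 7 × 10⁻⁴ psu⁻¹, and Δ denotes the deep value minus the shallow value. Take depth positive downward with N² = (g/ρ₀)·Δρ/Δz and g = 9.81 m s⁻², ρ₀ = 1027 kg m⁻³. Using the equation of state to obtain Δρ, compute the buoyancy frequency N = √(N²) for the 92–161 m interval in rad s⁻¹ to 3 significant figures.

0.0183 rad s⁻¹

ΔT = +4.5 K, ΔS = +4.06 psu (deep − shallow).
Δρ/ρ₀ = −αΔT + βΔS = -4.95 × 10⁻⁴ + 2.842 × 10⁻³ = 2.347 × 10⁻³, so Δρ ≈ 2.410 kg m⁻³.
N² = (g/ρ₀)·Δρ/Δz = g·(Δρ/ρ₀)/Δz = 9.81 × 2.347 × 10⁻³ / 69 = 3.3368 × 10⁻⁴ s⁻².
N = √(3.3368 × 10⁻⁴) = 0.018267 rad s⁻¹ ≈ 0.0183 rad s⁻¹.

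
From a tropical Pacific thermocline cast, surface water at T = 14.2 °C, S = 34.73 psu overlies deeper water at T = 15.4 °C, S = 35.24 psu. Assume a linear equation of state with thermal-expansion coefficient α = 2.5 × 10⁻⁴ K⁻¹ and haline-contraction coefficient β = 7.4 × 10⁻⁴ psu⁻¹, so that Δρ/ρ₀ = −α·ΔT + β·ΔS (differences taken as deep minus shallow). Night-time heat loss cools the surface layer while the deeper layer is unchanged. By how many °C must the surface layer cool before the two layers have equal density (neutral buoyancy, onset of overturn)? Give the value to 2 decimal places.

Neutral buoyancy requires Δρ = 0, i.e. −α(T_deep − T_surf′) + β(S_deep − S_surf) = 0.
T_surf′ = T_deep − (β/α)·ΔS = 15.4 − (7.4 × 10⁻⁴/2.5 × 10⁻⁴)·(+0.51) = 13.8904 °C.
Cooling required: 14.2 − (13.8904) = 0.3096 °C.

0.31 °C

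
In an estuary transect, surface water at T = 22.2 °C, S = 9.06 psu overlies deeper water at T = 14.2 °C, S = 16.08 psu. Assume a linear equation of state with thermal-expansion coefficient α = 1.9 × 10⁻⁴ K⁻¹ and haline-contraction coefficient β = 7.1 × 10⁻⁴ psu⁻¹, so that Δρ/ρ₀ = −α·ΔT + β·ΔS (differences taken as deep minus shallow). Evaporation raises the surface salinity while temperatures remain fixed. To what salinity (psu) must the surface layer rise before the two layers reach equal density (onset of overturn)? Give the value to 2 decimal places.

18.22 psu

Neutral buoyancy requires −α(T_deep − T_surf) + β(S_deep − S_surf′) = 0.
S_surf′ = S_deep − (α/β)·ΔT = 16.08 − (1.9 × 10⁻⁴/7.1 × 10⁻⁴)·(-8.0) = 18.2208 psu.
Increase required: 18.2208 − 9.06 = 9.1608 psu.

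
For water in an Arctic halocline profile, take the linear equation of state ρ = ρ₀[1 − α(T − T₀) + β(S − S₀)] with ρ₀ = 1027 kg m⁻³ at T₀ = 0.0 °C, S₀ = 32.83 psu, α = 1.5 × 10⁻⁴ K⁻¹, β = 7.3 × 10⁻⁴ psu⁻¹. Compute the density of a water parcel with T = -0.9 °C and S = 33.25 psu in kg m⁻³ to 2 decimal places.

1027.45 kg m⁻³

T − T₀ = -0.9 K, S − S₀ = +0.42 psu.
Bracket = 1 − α·(-0.9) + β·(+0.42) = 1 + (4.416 × 10⁻⁴) = 1.0004416.
ρ = 1027 × 1.0004416 = 1027.45 kg m⁻³.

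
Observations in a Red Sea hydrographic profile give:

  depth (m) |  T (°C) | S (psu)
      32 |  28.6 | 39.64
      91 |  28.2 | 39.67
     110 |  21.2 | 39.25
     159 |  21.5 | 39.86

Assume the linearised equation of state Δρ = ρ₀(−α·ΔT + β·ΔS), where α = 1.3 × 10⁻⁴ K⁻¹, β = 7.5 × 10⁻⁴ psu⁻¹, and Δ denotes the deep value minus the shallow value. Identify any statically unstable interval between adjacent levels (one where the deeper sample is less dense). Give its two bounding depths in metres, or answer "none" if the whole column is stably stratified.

Evaluate Δρ/ρ₀ = −αΔT + βΔS across each adjacent pair:
  32–91 m: −αΔT+βΔS = −(1.3 × 10⁻⁴)(-0.4)+(7.5 × 10⁻⁴)(+0.03) = 7.4 × 10⁻⁵ → stable
  91–110 m: −αΔT+βΔS = −(1.3 × 10⁻⁴)(-7.0)+(7.5 × 10⁻⁴)(-0.42) = 5.9 × 10⁻⁴ → stable
  110–159 m: −αΔT+βΔS = −(1.3 × 10⁻⁴)(+0.3)+(7.5 × 10⁻⁴)(+0.61) = 4.2 × 10⁻⁴ → stable
Every interval has Δρ > 0: the column is stably stratified throughout.

none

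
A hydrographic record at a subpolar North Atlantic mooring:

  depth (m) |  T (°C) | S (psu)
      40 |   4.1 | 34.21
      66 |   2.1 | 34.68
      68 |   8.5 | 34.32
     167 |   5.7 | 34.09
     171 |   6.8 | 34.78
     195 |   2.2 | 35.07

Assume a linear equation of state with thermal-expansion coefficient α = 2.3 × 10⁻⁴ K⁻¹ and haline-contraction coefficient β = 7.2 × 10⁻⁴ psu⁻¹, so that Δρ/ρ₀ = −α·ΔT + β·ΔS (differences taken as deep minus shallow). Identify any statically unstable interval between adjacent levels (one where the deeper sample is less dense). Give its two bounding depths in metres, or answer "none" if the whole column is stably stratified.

Evaluate Δρ/ρ₀ = −αΔT + βΔS across each adjacent pair:
  40–66 m: −αΔT+βΔS = −(2.3 × 10⁻⁴)(-2.0)+(7.2 × 10⁻⁴)(+0.47) = 8.0 × 10⁻⁴ → stable
  66–68 m: −αΔT+βΔS = −(2.3 × 10⁻⁴)(+6.4)+(7.2 × 10⁻⁴)(-0.36) = -1.7 × 10⁻³ → UNSTABLE
  68–167 m: −αΔT+βΔS = −(2.3 × 10⁻⁴)(-2.8)+(7.2 × 10⁻⁴)(-0.23) = 4.8 × 10⁻⁴ → stable
  167–171 m: −αΔT+βΔS = −(2.3 × 10⁻⁴)(+1.1)+(7.2 × 10⁻⁴)(+0.69) = 2.4 × 10⁻⁴ → stable
  171–195 m: −αΔT+βΔS = −(2.3 × 10⁻⁴)(-4.6)+(7.2 × 10⁻⁴)(+0.29) = 1.3 × 10⁻³ → stable
The 66–68 m interval has Δρ < 0: lighter water underlies denser water.

66–68 m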